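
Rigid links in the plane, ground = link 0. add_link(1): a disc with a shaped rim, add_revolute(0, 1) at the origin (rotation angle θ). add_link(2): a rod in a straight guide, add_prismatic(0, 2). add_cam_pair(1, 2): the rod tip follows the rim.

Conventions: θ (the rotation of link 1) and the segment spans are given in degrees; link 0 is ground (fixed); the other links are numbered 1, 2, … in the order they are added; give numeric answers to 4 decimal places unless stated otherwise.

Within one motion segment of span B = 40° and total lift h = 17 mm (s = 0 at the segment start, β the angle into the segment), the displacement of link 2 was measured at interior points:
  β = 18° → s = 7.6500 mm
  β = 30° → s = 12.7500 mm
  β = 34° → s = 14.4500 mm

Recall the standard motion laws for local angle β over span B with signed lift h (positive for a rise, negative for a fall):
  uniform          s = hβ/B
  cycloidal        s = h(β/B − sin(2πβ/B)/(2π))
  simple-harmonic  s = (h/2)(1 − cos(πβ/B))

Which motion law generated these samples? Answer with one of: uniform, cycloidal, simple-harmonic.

candidates at β/B = r: uniform s = h·r (linear in β); cycloidal s = h·(r − sin(2πr)/(2π)); simple-harmonic s = (h/2)(1 − cos(πr))
β=18°: printed 7.6500 | uniform 7.6500, cycloidal 6.8139, simple-harmonic 7.1703
β=30°: printed 12.7500 | uniform 12.7500, cycloidal 15.4556, simple-harmonic 14.5104
β=34°: printed 14.4500 | uniform 14.4500, cycloidal 16.6389, simple-harmonic 16.0736
only one law matches every sample → uniform

uniform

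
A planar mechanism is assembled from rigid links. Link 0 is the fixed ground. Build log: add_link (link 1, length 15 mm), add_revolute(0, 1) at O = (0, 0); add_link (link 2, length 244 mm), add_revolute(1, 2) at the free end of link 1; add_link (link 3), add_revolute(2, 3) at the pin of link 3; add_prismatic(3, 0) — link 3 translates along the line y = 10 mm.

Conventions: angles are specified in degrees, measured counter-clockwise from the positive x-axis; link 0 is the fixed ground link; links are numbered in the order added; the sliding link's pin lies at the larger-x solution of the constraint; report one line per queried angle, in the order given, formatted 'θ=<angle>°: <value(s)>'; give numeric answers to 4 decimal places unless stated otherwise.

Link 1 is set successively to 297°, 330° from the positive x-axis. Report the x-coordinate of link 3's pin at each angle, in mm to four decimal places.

geometry: r = 15 mm, L = 244 mm, e = 10 mm
θ=297°: crank pin P = (r cos θ, r sin θ) = (6.809857, -13.365098)
θ=297°: h = r sin θ − e = -13.365098 − 10 = -23.365098
θ=297°: x = r cos θ + √(L² − h²) = 6.809857 + 242.878719 = 249.688577
θ=330°: crank pin P = (r cos θ, r sin θ) = (12.990381, -7.500000)
θ=330°: h = r sin θ − e = -7.500000 − 10 = -17.500000
θ=330°: x = r cos θ + √(L² − h²) = 12.990381 + 243.371629 = 256.362010

θ=297°: 249.6886
θ=330°: 256.3620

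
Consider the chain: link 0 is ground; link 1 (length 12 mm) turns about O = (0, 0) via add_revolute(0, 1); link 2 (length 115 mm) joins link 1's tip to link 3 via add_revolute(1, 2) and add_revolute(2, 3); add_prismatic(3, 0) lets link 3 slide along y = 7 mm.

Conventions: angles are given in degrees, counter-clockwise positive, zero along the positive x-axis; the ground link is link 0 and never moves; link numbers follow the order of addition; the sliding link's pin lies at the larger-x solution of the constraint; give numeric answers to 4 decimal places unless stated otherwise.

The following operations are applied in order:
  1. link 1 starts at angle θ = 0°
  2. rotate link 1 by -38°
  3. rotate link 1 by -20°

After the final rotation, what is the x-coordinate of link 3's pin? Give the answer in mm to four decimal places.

geometry: r = 12 mm, L = 115 mm, e = 7 mm; θ starts at 0°
rotate link 1 by -38°: θ ← 0° -38° = -38°
rotate link 1 by -20°: θ ← -38° -20° = -58°
crank pin P = (r cos θ, r sin θ) = (6.359031, -10.176577)
h = r sin θ − e = -10.176577 − 7 = -17.176577
x = r cos θ + √(L² − h²) = 6.359031 + 113.710005 = 120.069036

120.0690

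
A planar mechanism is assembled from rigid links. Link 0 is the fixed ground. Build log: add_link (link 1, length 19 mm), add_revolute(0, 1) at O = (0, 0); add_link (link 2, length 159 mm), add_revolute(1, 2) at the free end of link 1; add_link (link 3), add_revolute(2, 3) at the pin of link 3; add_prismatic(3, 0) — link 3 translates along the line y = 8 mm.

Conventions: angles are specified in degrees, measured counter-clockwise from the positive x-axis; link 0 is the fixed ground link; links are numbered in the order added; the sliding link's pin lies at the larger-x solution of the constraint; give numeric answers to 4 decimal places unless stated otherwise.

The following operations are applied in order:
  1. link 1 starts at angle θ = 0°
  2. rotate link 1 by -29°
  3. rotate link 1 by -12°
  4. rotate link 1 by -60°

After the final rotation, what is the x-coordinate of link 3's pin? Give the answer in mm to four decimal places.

geometry: r = 19 mm, L = 159 mm, e = 8 mm; θ starts at 0°
rotate link 1 by -29°: θ ← 0° -29° = -29°
rotate link 1 by -12°: θ ← -29° -12° = -41°
rotate link 1 by -60°: θ ← -41° -60° = -101°
crank pin P = (r cos θ, r sin θ) = (-3.625371, -18.650916)
h = r sin θ − e = -18.650916 − 8 = -26.650916
x = r cos θ + √(L² − h²) = -3.625371 + 156.750530 = 153.125159

153.1252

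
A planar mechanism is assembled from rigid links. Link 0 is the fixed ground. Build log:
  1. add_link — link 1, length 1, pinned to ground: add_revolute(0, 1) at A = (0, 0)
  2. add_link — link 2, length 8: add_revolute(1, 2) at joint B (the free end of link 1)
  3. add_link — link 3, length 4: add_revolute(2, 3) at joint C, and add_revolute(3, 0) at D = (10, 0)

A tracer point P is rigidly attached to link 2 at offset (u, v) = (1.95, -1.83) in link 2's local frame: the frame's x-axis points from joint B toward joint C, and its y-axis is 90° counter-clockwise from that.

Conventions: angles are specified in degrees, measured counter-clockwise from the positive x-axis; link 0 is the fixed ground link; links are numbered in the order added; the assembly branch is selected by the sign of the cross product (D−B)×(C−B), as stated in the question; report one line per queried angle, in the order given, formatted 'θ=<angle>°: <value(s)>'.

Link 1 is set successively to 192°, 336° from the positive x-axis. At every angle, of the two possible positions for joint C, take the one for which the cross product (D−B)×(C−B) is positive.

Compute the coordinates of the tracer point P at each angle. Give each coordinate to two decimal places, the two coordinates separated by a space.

A=(0,0), D=(10.00,0)
θ=192°: B = A + 1.00·(cos192°, sin192°) = (-0.9781, -0.2079)
θ=192°: |BD| = 10.9801
θ=192°: circle(B,8.00) ∩ circle(D,4.00): a=7.6758, h=2.2543
θ=192°:   candidates: C₊=(6.6536,2.1913) cross=24.752; C₋=(6.7390,-2.3164) cross=-24.752
θ=192°:   branch + wants cross > 0 → take C=(6.6536,2.1913) (cross=24.752)
θ=192°: ex = (C−B)/|BC| = (0.9540,0.2999); ey = (-0.2999,0.9540)
θ=192°: P = B + 1.95·ex + -1.83·ey = (1.4309,-1.3689)
θ=336°: B = A + 1.00·(cos336°, sin336°) = (0.9135, -0.4067)
θ=336°: |BD| = 9.0956
θ=336°: circle(B,8.00) ∩ circle(D,4.00): a=7.1864, h=3.5150
θ=336°:   candidates: C₊=(7.9356,3.4261) cross=31.971; C₋=(8.2500,-3.5969) cross=-31.971
θ=336°:   branch + wants cross > 0 → take C=(7.9356,3.4261) (cross=31.971)
θ=336°: ex = (C−B)/|BC| = (0.8778,0.4791); ey = (-0.4791,0.8778)
θ=336°: P = B + 1.95·ex + -1.83·ey = (3.5019,-1.0788)

θ=192°: 1.43 -1.37
θ=336°: 3.50 -1.08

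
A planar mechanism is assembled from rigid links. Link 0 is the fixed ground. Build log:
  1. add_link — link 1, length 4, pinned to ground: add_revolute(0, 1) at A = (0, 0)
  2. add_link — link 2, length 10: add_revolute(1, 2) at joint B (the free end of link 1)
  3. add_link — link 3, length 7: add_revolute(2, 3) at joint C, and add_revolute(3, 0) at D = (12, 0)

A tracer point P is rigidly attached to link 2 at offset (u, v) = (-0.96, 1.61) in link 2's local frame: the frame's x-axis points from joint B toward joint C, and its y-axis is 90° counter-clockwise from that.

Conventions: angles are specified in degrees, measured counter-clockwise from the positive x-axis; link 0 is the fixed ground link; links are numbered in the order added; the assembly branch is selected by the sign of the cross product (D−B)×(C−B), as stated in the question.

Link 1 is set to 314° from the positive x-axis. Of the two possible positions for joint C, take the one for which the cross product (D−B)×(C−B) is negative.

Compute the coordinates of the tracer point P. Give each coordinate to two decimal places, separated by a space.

A=(0,0), D=(12.00,0)
B = A + 4.00·(cos314°, sin314°) = (2.7786, -2.8774)
|BD| = 9.6599
circle(B,10.00) ∩ circle(D,7.00): a=7.4697, h=6.6486
  candidates: C₊=(7.9289,5.6944) cross=64.224; C₋=(11.8897,-6.9991) cross=-64.224
  branch - wants cross < 0 → take C=(11.8897,-6.9991) (cross=-64.224)
ex = (C−B)/|BC| = (0.9111,-0.4122); ey = (0.4122,0.9111)
P = B + -0.96·ex + 1.61·ey = (2.5676,-1.0148)

2.57 -1.01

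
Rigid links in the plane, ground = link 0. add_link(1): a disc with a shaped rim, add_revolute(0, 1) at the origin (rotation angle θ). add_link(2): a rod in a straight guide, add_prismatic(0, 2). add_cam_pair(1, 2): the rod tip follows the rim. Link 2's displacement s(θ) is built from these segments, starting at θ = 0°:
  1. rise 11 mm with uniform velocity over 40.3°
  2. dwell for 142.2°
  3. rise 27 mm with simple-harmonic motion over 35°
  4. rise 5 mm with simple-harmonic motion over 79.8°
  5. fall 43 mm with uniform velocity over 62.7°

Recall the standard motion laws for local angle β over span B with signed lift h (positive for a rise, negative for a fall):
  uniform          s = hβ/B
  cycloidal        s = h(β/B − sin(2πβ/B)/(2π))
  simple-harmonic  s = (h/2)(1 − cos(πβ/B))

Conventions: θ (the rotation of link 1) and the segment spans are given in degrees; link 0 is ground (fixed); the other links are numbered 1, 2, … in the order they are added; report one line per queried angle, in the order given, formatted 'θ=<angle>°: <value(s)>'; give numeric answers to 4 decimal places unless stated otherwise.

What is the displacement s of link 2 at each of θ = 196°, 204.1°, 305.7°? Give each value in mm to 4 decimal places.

segment 1 (0° to 40.3°, uniform, h = 11) is passed completely: s = 0.0000 + (11) = 11.0000
segment 2 (40.3° to 182.5°, dwell): s unchanged at 11.0000
θ = 196° falls in segment 3 (182.5° to 217.5°, simple-harmonic, h = 27): β = 196 − 182.5 = 13.5°, B = 35°; Δs = 27/2·(1 − cos(π·0.3857)) = 8.7564; s = 11.0000 + 8.7564 = 19.7564
θ = 204.1° falls in segment 3 (182.5° to 217.5°, simple-harmonic, h = 27): β = 204.1 − 182.5 = 21.6°, B = 35°; Δs = 27/2·(1 − cos(π·0.6171)) = 18.3568; s = 11.0000 + 18.3568 = 29.3568
segment 3 (182.5° to 217.5°, simple-harmonic, h = 27) is passed completely: s = 11.0000 + (27) = 38.0000
segment 4 (217.5° to 297.3°, simple-harmonic, h = 5) is passed completely: s = 38.0000 + (5) = 43.0000
θ = 305.7° falls in segment 5 (297.3° to 360°, uniform, h = -43): β = 305.7 − 297.3 = 8.4°, B = 62.7°; Δs = -43·8.4/62.7 = -5.7608; s = 43.0000 − 5.7608 = 37.2392

θ=196°: 19.7564
θ=204.1°: 29.3568
θ=305.7°: 37.2392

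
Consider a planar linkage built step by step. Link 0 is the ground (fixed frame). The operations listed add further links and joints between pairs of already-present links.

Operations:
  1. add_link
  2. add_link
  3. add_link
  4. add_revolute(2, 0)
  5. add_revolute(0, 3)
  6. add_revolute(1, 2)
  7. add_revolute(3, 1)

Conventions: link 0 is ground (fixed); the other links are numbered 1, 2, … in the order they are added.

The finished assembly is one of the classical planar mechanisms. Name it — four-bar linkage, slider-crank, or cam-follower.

links: 4 (incl. ground); joints: 4 revolute, 0 prismatic, 0 higher (cam) pair, forming one closed loop
4 links in a single 4R loop → four-bar linkage

four-bar linkage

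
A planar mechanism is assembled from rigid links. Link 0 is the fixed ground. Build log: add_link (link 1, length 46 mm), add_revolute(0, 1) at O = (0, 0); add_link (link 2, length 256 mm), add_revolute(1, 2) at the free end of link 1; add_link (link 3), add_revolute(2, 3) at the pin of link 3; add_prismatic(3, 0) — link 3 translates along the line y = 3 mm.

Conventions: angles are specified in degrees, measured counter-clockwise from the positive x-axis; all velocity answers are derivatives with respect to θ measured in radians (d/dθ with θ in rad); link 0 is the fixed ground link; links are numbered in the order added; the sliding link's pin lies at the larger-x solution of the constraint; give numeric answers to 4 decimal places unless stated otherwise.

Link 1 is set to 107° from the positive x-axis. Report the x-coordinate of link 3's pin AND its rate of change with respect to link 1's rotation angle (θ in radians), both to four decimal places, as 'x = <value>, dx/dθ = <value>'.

geometry: r = 46 mm, L = 256 mm, e = 3 mm
crank pin P = (r cos θ, r sin θ) = (-13.449098, 43.990019)
h = r sin θ − e = 43.990019 − 3 = 40.990019
x = r cos θ + √(L² − h²) = -13.449098 + 252.697088 = 239.247990
dx/dθ = −r sin θ − h·r cos θ/√(L² − h²) (θ in radians; h = 40.990019) = -41.808439

x = 239.2480, dx/dθ = -41.8084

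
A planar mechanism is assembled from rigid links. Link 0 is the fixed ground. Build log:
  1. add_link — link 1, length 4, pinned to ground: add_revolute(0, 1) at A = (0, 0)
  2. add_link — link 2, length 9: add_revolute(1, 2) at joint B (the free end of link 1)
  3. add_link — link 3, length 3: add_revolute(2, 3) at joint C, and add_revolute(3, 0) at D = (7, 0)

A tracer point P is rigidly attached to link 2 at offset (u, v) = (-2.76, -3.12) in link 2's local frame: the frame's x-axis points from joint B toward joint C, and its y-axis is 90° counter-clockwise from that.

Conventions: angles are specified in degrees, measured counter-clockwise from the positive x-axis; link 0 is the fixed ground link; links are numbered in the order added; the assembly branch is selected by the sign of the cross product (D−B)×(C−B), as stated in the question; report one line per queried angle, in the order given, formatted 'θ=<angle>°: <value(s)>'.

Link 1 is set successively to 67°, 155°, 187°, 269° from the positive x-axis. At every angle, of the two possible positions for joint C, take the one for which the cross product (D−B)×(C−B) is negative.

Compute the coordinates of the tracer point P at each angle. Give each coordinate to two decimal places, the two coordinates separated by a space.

A=(0,0), D=(7.00,0)
θ=67°: B = A + 4.00·(cos67°, sin67°) = (1.5629, 3.6820)
θ=67°: |BD| = 6.5665
θ=67°: circle(B,9.00) ∩ circle(D,3.00): a=8.7656, h=2.0406
θ=67°:   candidates: C₊=(9.9651,0.4565) cross=13.399; C₋=(7.6767,-2.9227) cross=-13.399
θ=67°:   branch - wants cross < 0 → take C=(7.6767,-2.9227) (cross=-13.399)
θ=67°: ex = (C−B)/|BC| = (0.6793,-0.7339); ey = (0.7339,0.6793)
θ=67°: P = B + -2.76·ex + -3.12·ey = (-2.6016,3.5880)
θ=155°: B = A + 4.00·(cos155°, sin155°) = (-3.6252, 1.6905)
θ=155°: |BD| = 10.7589
θ=155°: circle(B,9.00) ∩ circle(D,3.00): a=8.7255, h=2.2058
θ=155°:   candidates: C₊=(5.3385,2.4979) cross=23.732; C₋=(4.6453,-1.8589) cross=-23.732
θ=155°:   branch - wants cross < 0 → take C=(4.6453,-1.8589) (cross=-23.732)
θ=155°: ex = (C−B)/|BC| = (0.9190,-0.3944); ey = (0.3944,0.9190)
θ=155°: P = B + -2.76·ex + -3.12·ey = (-7.3920,-0.0882)
θ=187°: B = A + 4.00·(cos187°, sin187°) = (-3.9702, -0.4875)
θ=187°: |BD| = 10.9810
θ=187°: circle(B,9.00) ∩ circle(D,3.00): a=8.7689, h=2.0265
θ=187°:   candidates: C₊=(4.7001,1.9263) cross=22.253; C₋=(4.8800,-2.1227) cross=-22.253
θ=187°:   branch - wants cross < 0 → take C=(4.8800,-2.1227) (cross=-22.253)
θ=187°: ex = (C−B)/|BC| = (0.9834,-0.1817); ey = (0.1817,0.9834)
θ=187°: P = B + -2.76·ex + -3.12·ey = (-7.2511,-3.0541)
θ=269°: B = A + 4.00·(cos269°, sin269°) = (-0.0698, -3.9994)
θ=269°: |BD| = 8.1226
θ=269°: circle(B,9.00) ∩ circle(D,3.00): a=8.4934, h=2.9770
θ=269°:   candidates: C₊=(5.8569,2.7737) cross=24.181; C₋=(8.7885,-2.4086) cross=-24.181
θ=269°:   branch - wants cross < 0 → take C=(8.7885,-2.4086) (cross=-24.181)
θ=269°: ex = (C−B)/|BC| = (0.9843,0.1768); ey = (-0.1768,0.9843)
θ=269°: P = B + -2.76·ex + -3.12·ey = (-2.2349,-7.5581)

θ=67°: -2.60 3.59
θ=155°: -7.39 -0.09
θ=187°: -7.25 -3.05
θ=269°: -2.23 -7.56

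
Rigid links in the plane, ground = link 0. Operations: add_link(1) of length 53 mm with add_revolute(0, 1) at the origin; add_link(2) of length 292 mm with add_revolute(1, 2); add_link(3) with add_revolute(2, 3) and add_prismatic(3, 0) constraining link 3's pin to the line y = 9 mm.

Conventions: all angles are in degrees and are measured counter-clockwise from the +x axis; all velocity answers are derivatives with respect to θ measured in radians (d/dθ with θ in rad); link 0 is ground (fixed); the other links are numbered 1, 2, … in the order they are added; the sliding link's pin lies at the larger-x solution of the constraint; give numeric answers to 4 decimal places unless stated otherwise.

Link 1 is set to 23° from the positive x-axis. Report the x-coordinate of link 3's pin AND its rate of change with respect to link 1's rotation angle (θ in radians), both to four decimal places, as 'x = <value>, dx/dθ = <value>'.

geometry: r = 53 mm, L = 292 mm, e = 9 mm
crank pin P = (r cos θ, r sin θ) = (48.786757, 20.708750)
h = r sin θ − e = 20.708750 − 9 = 11.708750
x = r cos θ + √(L² − h²) = 48.786757 + 291.765154 = 340.551911
dx/dθ = −r sin θ − h·r cos θ/√(L² − h²) (θ in radians; h = 11.708750) = -22.666598

x = 340.5519, dx/dθ = -22.6666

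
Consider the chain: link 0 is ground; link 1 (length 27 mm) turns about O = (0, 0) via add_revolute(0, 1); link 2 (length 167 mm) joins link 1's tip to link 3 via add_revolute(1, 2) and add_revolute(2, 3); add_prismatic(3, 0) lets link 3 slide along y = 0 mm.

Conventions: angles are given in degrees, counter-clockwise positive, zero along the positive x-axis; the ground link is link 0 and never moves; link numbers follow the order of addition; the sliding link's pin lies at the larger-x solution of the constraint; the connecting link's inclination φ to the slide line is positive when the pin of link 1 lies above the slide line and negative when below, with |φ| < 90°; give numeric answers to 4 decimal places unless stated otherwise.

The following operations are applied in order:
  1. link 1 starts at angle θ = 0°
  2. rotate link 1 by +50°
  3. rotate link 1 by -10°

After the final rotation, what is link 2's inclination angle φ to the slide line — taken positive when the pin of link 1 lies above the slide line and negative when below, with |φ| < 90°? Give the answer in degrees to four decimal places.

geometry: r = 27 mm, L = 167 mm, e = 0 mm; θ starts at 0°
rotate link 1 by +50°: θ ← 0° +50° = 50°
rotate link 1 by -10°: θ ← 50° -10° = 40°
h = r sin θ − e = 17.355265 − 0 = 17.355265
sin φ = h / L = 17.355265 / 167 = 0.10392375
φ = arcsin(0.10392375) = 5.965162°

5.9652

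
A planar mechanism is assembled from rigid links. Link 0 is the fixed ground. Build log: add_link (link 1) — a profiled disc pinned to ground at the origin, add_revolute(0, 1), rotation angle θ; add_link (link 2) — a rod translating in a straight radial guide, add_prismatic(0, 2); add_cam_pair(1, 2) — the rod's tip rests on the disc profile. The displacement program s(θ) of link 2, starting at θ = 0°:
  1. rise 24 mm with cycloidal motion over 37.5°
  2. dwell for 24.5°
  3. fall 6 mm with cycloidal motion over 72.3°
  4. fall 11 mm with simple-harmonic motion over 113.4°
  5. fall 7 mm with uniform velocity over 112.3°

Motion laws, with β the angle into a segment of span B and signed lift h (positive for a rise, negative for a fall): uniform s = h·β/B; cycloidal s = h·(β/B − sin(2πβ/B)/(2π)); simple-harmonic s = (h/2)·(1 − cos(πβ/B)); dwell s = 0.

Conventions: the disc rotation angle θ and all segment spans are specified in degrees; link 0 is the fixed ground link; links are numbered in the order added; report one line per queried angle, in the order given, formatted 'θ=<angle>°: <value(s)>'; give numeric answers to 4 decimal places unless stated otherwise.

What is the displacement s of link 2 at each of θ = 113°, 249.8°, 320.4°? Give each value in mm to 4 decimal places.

seg 1 [0°–37.5°] cycloidal, h=24: full span → s += 24 → s = 24.0000
seg 2 [37.5°–62°] dwell: s stays 24.0000
seg 3 [62°–134.3°] cycloidal, h=-6: θ=113° here. β=51, B=72.3. -6·(0.7054 − sin(2π·0.7054)/(2π)) = -5.1500 → s = 18.8500
seg 3 [62°–134.3°] cycloidal, h=-6: full span → s += -6 → s = 18.0000
seg 4 [134.3°–247.7°] simple-harmonic, h=-11: full span → s += -11 → s = 7.0000
seg 5 [247.7°–360°] uniform, h=-7: θ=249.8° here. β=2.1, B=112.3. -7·2.1/112.3 = -0.1309 → s = 6.8691
seg 5 [247.7°–360°] uniform, h=-7: θ=320.4° here. β=72.7, B=112.3. -7·72.7/112.3 = -4.5316 → s = 2.4684

θ=113°: 18.8500
θ=249.8°: 6.8691
θ=320.4°: 2.4684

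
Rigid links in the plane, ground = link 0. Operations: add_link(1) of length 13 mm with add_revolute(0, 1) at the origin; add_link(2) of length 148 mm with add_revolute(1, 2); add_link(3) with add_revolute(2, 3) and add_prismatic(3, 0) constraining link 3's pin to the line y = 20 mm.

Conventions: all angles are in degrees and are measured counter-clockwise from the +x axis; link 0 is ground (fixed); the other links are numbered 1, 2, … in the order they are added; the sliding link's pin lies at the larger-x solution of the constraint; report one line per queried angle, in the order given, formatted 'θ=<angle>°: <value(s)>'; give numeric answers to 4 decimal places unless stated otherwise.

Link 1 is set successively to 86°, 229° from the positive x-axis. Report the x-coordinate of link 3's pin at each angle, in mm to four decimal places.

geometry: r = 13 mm, L = 148 mm, e = 20 mm
θ=86°: crank pin P = (r cos θ, r sin θ) = (0.906834, 12.968333)
θ=86°: h = r sin θ − e = 12.968333 − 20 = -7.031667
θ=86°: x = r cos θ + √(L² − h²) = 0.906834 + 147.832864 = 148.739698
θ=229°: crank pin P = (r cos θ, r sin θ) = (-8.528767, -9.811225)
θ=229°: h = r sin θ − e = -9.811225 − 20 = -29.811225
θ=229°: x = r cos θ + √(L² − h²) = -8.528767 + 144.966516 = 136.437749

θ=86°: 148.7397
θ=229°: 136.4377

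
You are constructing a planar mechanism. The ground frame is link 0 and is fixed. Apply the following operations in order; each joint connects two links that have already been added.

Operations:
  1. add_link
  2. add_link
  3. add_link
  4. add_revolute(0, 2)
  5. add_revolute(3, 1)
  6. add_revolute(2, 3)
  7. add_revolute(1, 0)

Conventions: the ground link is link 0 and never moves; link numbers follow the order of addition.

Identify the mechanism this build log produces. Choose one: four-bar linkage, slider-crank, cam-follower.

links: 4 (incl. ground); joints: 4 revolute, 0 prismatic, 0 higher (cam) pair, forming one closed loop
4 links in a single 4R loop → four-bar linkage

four-bar linkage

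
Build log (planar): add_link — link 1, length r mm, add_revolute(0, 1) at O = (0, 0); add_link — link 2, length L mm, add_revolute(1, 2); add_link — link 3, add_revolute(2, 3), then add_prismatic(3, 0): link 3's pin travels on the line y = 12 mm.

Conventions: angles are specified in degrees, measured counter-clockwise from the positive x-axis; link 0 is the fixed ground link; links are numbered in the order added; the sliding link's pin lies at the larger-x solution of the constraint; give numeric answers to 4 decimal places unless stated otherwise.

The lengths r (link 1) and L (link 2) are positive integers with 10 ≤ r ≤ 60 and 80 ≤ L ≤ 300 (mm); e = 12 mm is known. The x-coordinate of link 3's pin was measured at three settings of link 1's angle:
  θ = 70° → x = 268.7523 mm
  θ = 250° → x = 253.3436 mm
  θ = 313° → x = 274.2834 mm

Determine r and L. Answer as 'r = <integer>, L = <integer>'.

constraint per measurement: (x − r cos θ)² + (r sin θ − e)² = L²
subtracting the θ₁ and θ₂ equations cancels the r² and L² terms:
r = (x₁² − x₂²) / (2[(x₁cos θ₁ + e sin θ₁) − (x₂cos θ₂ + e sin θ₂)]) = 20.0001 → r = 20
L² = (x₁ − r cos θ₁)² + (r sin θ₁ − e)² = 68643.9983 → L = 262.0000 → L = 262
check at θ₃=313°: x = 274.2834 (printed 274.2834) ✓

r = 20, L = 262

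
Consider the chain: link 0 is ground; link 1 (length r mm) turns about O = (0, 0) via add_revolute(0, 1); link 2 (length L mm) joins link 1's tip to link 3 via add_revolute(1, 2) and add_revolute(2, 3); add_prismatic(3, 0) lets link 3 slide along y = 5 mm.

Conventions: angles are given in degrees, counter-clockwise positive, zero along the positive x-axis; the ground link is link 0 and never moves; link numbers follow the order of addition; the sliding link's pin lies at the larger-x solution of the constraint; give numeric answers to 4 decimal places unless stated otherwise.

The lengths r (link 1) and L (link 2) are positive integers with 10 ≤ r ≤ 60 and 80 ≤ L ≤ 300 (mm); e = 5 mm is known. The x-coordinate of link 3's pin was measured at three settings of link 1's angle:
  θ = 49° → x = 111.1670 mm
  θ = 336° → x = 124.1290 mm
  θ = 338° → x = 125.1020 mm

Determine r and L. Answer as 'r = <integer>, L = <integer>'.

constraint per measurement: (x − r cos θ)² + (r sin θ − e)² = L²
subtracting the θ₁ and θ₂ equations cancels the r² and L² terms:
r = (x₁² − x₂²) / (2[(x₁cos θ₁ + e sin θ₁) − (x₂cos θ₂ + e sin θ₂)]) = 43.9999 → r = 44
L² = (x₁ − r cos θ₁)² + (r sin θ₁ − e)² = 7569.0036 → L = 87.0000 → L = 87
check at θ₃=338°: x = 125.1020 (printed 125.1020) ✓

r = 44, L = 87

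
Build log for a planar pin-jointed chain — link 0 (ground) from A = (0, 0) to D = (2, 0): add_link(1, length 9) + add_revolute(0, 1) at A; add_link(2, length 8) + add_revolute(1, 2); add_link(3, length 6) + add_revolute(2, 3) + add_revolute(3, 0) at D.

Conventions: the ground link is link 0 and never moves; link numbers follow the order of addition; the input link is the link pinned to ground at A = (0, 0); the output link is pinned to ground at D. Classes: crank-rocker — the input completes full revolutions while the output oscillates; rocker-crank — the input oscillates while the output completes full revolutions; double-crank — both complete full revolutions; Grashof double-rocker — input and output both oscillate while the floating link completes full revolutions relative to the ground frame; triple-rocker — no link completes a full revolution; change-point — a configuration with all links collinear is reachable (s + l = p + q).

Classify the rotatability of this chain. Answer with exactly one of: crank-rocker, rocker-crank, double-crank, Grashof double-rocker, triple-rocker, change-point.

lengths: ground=2, input=9, coupler=8, output=6
sorted: s=2 (shortest), l=9 (longest), p+q=14
s + l = 11 vs p + q = 14
s + l < p + q (Grashof) with shortest = ground link → double-crank

double-crank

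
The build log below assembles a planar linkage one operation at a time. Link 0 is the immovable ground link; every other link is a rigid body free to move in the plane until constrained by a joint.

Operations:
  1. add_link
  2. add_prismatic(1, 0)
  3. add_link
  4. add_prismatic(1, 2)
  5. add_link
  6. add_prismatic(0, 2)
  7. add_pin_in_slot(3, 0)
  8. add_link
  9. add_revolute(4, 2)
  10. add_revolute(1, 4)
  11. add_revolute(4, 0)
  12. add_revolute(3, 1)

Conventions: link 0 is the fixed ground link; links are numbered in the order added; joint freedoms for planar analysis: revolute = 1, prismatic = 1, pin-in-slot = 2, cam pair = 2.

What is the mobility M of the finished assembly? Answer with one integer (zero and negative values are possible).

L=1 J1=0 J2=0
add link → L=2 J1=0 J2=0
P@1,0 dof=1 J1 → L=2 J1=1 J2=0
add link → L=3 J1=1 J2=0
P@1,2 dof=1 J1 → L=3 J1=2 J2=0
add link → L=4 J1=2 J2=0
P@0,2 dof=1 J1 → L=4 J1=3 J2=0
PS@3,0 dof=2 J2 → L=4 J1=3 J2=1
add link → L=5 J1=3 J2=1
R@4,2 dof=1 J1 → L=5 J1=4 J2=1
R@1,4 dof=1 J1 → L=5 J1=5 J2=1
R@4,0 dof=1 J1 → L=5 J1=6 J2=1
R@3,1 dof=1 J1 → L=5 J1=7 J2=1
M=3(L−1)−2J1−J2=3·4−2·7−1=-3

M = -3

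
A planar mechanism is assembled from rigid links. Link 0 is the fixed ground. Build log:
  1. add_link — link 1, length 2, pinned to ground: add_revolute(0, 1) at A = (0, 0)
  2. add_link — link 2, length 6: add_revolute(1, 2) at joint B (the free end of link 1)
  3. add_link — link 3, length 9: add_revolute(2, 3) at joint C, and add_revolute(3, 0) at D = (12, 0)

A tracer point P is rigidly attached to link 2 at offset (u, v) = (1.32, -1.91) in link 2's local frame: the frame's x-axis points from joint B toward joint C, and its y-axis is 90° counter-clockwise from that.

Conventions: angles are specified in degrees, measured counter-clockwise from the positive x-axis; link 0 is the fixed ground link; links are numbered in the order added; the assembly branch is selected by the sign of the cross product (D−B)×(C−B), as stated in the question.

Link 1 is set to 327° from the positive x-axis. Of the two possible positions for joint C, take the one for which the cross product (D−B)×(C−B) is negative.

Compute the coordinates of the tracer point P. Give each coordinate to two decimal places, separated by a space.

A=(0,0), D=(12.00,0)
B = A + 2.00·(cos327°, sin327°) = (1.6773, -1.0893)
|BD| = 10.3800
circle(B,6.00) ∩ circle(D,9.00): a=3.0223, h=5.1832
  candidates: C₊=(4.1391,4.3825) cross=53.801; C₋=(5.2269,-5.9267) cross=-53.801
  branch - wants cross < 0 → take C=(5.2269,-5.9267) (cross=-53.801)
ex = (C−B)/|BC| = (0.5916,-0.8062); ey = (0.8062,0.5916)
P = B + 1.32·ex + -1.91·ey = (0.9183,-3.2835)

0.92 -3.28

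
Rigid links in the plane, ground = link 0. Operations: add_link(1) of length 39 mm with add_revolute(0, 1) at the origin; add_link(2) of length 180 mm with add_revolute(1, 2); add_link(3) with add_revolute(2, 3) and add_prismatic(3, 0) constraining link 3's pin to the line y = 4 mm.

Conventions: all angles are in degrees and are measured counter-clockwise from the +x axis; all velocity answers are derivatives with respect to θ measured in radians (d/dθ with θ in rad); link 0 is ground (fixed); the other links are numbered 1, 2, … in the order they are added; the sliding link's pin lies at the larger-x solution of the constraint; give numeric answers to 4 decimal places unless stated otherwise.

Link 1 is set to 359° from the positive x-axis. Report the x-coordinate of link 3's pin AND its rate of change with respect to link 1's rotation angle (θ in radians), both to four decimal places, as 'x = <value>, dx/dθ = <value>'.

geometry: r = 39 mm, L = 180 mm, e = 4 mm
crank pin P = (r cos θ, r sin θ) = (38.994060, -0.680644)
h = r sin θ − e = -0.680644 − 4 = -4.680644
x = r cos θ + √(L² − h²) = 38.994060 + 179.939133 = 218.933193
dx/dθ = −r sin θ − h·r cos θ/√(L² − h²) (θ in radians; h = -4.680644) = 1.694972

x = 218.9332, dx/dθ = 1.6950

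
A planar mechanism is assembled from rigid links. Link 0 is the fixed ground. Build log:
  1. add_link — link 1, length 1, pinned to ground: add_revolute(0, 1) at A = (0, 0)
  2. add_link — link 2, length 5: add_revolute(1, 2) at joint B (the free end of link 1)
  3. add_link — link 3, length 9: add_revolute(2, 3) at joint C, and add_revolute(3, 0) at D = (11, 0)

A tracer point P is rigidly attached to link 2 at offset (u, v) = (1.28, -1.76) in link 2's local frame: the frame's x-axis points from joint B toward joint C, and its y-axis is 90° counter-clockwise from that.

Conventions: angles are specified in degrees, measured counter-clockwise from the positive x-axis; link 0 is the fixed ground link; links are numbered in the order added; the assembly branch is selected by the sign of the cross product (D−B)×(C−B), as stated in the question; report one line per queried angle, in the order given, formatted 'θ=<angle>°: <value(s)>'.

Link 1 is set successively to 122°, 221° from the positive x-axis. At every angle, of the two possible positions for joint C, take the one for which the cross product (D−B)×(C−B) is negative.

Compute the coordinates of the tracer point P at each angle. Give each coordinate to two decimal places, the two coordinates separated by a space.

A=(0,0), D=(11.00,0)
θ=122°: B = A + 1.00·(cos122°, sin122°) = (-0.5299, 0.8480)
θ=122°: |BD| = 11.5611
θ=122°: circle(B,5.00) ∩ circle(D,9.00): a=3.3586, h=3.7040
θ=122°:   candidates: C₊=(3.0913,4.2957) cross=42.822; C₋=(2.5479,-3.0924) cross=-42.822
θ=122°:   branch - wants cross < 0 → take C=(2.5479,-3.0924) (cross=-42.822)
θ=122°: ex = (C−B)/|BC| = (0.6156,-0.7881); ey = (0.7881,0.6156)
θ=122°: P = B + 1.28·ex + -1.76·ey = (-1.1290,-1.2441)
θ=221°: B = A + 1.00·(cos221°, sin221°) = (-0.7547, -0.6561)
θ=221°: |BD| = 11.7730
θ=221°: circle(B,5.00) ∩ circle(D,9.00): a=3.5082, h=3.5627
θ=221°:   candidates: C₊=(2.5495,3.0966) cross=41.943; C₋=(2.9466,-4.0177) cross=-41.943
θ=221°:   branch - wants cross < 0 → take C=(2.9466,-4.0177) (cross=-41.943)
θ=221°: ex = (C−B)/|BC| = (0.7403,-0.6723); ey = (0.6723,0.7403)
θ=221°: P = B + 1.28·ex + -1.76·ey = (-0.9905,-2.8195)

θ=122°: -1.13 -1.24
θ=221°: -0.99 -2.82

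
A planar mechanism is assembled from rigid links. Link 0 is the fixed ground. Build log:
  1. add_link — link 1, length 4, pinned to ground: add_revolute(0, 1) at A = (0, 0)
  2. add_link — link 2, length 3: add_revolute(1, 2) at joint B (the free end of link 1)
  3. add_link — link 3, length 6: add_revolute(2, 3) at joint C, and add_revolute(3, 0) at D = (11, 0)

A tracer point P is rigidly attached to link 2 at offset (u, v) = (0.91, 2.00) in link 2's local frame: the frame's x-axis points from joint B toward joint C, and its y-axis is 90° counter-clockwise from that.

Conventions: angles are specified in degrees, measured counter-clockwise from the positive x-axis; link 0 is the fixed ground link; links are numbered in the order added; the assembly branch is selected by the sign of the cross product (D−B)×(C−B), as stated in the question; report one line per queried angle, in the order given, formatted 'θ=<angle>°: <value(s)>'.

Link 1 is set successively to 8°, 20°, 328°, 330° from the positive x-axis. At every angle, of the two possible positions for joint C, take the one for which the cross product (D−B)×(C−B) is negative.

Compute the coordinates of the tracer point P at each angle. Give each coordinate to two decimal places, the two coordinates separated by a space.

A=(0,0), D=(11.00,0)
θ=8°: B = A + 4.00·(cos8°, sin8°) = (3.9611, 0.5567)
θ=8°: |BD| = 7.0609
θ=8°: circle(B,3.00) ∩ circle(D,6.00): a=1.6185, h=2.5259
θ=8°:   candidates: C₊=(5.7737,2.9472) cross=17.835; C₋=(5.3754,-2.0890) cross=-17.835
θ=8°:   branch - wants cross < 0 → take C=(5.3754,-2.0890) (cross=-17.835)
θ=8°: ex = (C−B)/|BC| = (0.4714,-0.8819); ey = (0.8819,0.4714)
θ=8°: P = B + 0.91·ex + 2.00·ey = (6.1539,0.6971)
θ=20°: B = A + 4.00·(cos20°, sin20°) = (3.7588, 1.3681)
θ=20°: |BD| = 7.3693
θ=20°: circle(B,3.00) ∩ circle(D,6.00): a=1.8527, h=2.3595
θ=20°:   candidates: C₊=(6.0173,3.3426) cross=17.388; C₋=(5.1413,-1.2944) cross=-17.388
θ=20°:   branch - wants cross < 0 → take C=(5.1413,-1.2944) (cross=-17.388)
θ=20°: ex = (C−B)/|BC| = (0.4608,-0.8875); ey = (0.8875,0.4608)
θ=20°: P = B + 0.91·ex + 2.00·ey = (5.9531,1.4821)
θ=328°: B = A + 4.00·(cos328°, sin328°) = (3.3922, -2.1197)
θ=328°: |BD| = 7.8976
θ=328°: circle(B,3.00) ∩ circle(D,6.00): a=2.2394, h=1.9963
θ=328°:   candidates: C₊=(5.0136,0.4044) cross=15.766; C₋=(6.0852,-3.4416) cross=-15.766
θ=328°:   branch - wants cross < 0 → take C=(6.0852,-3.4416) (cross=-15.766)
θ=328°: ex = (C−B)/|BC| = (0.8977,-0.4407); ey = (0.4407,0.8977)
θ=328°: P = B + 0.91·ex + 2.00·ey = (5.0904,-0.7253)
θ=330°: B = A + 4.00·(cos330°, sin330°) = (3.4641, -2.0000)
θ=330°: |BD| = 7.7968
θ=330°: circle(B,3.00) ∩ circle(D,6.00): a=2.1669, h=2.0747
θ=330°:   candidates: C₊=(5.0263,0.5612) cross=16.176; C₋=(6.0907,-3.4495) cross=-16.176
θ=330°:   branch - wants cross < 0 → take C=(6.0907,-3.4495) (cross=-16.176)
θ=330°: ex = (C−B)/|BC| = (0.8755,-0.4832); ey = (0.4832,0.8755)
θ=330°: P = B + 0.91·ex + 2.00·ey = (5.2271,-0.6886)

θ=8°: 6.15 0.70
θ=20°: 5.95 1.48
θ=328°: 5.09 -0.73
θ=330°: 5.23 -0.69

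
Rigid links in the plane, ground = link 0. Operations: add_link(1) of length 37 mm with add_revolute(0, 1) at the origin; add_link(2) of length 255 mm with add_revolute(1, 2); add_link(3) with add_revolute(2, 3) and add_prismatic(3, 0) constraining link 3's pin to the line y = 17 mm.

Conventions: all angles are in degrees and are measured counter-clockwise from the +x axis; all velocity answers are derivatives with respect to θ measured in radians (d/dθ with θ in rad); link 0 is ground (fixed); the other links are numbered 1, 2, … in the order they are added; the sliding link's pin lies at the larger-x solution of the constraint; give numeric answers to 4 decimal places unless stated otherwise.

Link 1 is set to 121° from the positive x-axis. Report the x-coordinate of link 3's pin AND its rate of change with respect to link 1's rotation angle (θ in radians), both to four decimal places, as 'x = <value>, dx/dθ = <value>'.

geometry: r = 37 mm, L = 255 mm, e = 17 mm
crank pin P = (r cos θ, r sin θ) = (-19.056409, 31.715190)
h = r sin θ − e = 31.715190 − 17 = 14.715190
x = r cos θ + √(L² − h²) = -19.056409 + 254.575064 = 235.518655
dx/dθ = −r sin θ − h·r cos θ/√(L² − h²) (θ in radians; h = 14.715190) = -30.613673

x = 235.5187, dx/dθ = -30.6137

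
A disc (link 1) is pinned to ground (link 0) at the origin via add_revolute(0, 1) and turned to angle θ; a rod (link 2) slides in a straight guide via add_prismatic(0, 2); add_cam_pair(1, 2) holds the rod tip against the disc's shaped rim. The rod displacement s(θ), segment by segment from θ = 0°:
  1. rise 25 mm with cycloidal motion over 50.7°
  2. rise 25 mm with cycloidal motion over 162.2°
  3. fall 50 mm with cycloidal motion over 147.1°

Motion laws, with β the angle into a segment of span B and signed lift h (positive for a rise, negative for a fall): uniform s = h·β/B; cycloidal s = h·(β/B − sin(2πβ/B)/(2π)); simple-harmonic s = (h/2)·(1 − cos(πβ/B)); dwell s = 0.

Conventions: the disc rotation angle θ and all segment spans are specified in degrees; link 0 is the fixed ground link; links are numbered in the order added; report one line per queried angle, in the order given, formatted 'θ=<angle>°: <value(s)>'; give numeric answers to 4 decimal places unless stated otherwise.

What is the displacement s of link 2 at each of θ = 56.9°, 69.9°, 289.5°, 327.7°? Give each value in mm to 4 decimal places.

segment 1 (0° to 50.7°, cycloidal, h = 25) is passed completely: s = 0.0000 + (25) = 25.0000
θ = 56.9° falls in segment 2 (50.7° to 212.9°, cycloidal, h = 25): β = 56.9 − 50.7 = 6.2°, B = 162.2°; Δs = 25·(0.0382 − sin(2π·0.0382)/(2π)) = 0.0092; s = 25.0000 + 0.0092 = 25.0092
θ = 69.9° falls in segment 2 (50.7° to 212.9°, cycloidal, h = 25): β = 69.9 − 50.7 = 19.2°, B = 162.2°; Δs = 25·(0.1184 − sin(2π·0.1184)/(2π)) = 0.2654; s = 25.0000 + 0.2654 = 25.2654
segment 2 (50.7° to 212.9°, cycloidal, h = 25) is passed completely: s = 25.0000 + (25) = 50.0000
θ = 289.5° falls in segment 3 (212.9° to 360°, cycloidal, h = -50): β = 289.5 − 212.9 = 76.6°, B = 147.1°; Δs = -50·(0.5207 − sin(2π·0.5207)/(2π)) = -27.0705; s = 50.0000 − 27.0705 = 22.9295
θ = 327.7° falls in segment 3 (212.9° to 360°, cycloidal, h = -50): β = 327.7 − 212.9 = 114.8°, B = 147.1°; Δs = -50·(0.7804 − sin(2π·0.7804)/(2π)) = -46.8339; s = 50.0000 − 46.8339 = 3.1661

θ=56.9°: 25.0092
θ=69.9°: 25.2654
θ=289.5°: 22.9295
θ=327.7°: 3.1661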